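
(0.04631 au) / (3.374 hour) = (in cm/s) 5.704e+07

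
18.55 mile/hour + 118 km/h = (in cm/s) 4107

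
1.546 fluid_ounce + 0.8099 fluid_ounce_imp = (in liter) 0.06873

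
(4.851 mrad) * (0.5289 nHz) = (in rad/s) 2.566e-12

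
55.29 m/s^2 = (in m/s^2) 55.29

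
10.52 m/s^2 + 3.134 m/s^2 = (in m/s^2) 13.65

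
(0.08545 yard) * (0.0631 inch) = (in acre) 3.095e-08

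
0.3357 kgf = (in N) 3.292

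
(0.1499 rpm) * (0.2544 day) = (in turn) 54.91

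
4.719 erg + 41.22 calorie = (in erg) 1.725e+09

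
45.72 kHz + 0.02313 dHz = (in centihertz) 4.572e+06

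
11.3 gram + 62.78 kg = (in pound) 138.4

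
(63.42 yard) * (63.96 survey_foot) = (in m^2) 1131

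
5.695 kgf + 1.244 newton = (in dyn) 5.709e+06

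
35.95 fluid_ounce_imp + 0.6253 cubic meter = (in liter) 626.3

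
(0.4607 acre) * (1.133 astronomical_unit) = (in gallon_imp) 6.951e+16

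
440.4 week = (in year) 8.446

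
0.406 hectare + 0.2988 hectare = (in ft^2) 7.586e+04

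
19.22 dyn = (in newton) 0.0001922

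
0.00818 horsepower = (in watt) 6.1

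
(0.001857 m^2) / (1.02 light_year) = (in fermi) 0.0001924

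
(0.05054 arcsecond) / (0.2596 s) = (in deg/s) 5.408e-05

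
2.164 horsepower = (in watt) 1614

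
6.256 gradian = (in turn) 0.01564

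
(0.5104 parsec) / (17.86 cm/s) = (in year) 2.796e+09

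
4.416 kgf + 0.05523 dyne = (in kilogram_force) 4.416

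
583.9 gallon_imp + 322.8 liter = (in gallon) 786.5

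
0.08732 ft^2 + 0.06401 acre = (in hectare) 0.0259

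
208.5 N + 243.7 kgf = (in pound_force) 584.1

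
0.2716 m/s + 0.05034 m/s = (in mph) 0.7202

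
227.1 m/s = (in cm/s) 2.271e+04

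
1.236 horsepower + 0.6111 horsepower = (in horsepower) 1.847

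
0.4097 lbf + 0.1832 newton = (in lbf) 0.4509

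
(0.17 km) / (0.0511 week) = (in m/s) 0.005501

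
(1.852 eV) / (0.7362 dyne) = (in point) 1.142e-10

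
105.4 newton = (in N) 105.4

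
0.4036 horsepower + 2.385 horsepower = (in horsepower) 2.789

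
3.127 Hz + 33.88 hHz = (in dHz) 3.391e+04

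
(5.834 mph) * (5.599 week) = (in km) 8832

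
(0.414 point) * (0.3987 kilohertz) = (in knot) 0.1132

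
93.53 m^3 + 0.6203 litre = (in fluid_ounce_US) 3.163e+06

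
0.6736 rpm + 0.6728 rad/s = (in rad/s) 0.7433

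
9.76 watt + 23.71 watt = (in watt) 33.47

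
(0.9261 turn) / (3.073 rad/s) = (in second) 1.894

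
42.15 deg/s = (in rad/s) 0.7357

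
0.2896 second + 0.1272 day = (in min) 183.2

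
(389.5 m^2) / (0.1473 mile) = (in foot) 5.391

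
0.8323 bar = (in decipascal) 8.323e+05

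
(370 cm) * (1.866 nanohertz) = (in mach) 2.028e-11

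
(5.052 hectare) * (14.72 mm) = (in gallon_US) 1.965e+05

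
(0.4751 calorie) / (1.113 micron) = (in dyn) 1.786e+11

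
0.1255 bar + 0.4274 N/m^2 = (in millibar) 125.5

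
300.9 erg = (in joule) 3.009e-05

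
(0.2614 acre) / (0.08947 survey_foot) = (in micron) 3.879e+10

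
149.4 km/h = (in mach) 0.1219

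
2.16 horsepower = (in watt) 1611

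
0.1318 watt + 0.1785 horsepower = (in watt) 133.2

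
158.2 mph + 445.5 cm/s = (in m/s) 75.18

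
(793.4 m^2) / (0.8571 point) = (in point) 7.438e+09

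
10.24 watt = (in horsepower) 0.01373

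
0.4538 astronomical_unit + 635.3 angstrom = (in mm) 6.789e+13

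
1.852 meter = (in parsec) 6.002e-17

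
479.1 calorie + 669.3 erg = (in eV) 1.251e+22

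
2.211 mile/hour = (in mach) 0.002903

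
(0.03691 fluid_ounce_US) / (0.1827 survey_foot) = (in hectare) 1.96e-09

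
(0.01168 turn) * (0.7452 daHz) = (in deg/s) 31.33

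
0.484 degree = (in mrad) 8.447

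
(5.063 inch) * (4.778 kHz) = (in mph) 1374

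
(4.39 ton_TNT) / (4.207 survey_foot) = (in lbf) 3.22e+09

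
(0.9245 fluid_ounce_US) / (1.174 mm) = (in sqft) 0.2507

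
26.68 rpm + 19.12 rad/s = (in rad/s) 21.91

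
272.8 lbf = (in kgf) 123.7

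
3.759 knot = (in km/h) 6.962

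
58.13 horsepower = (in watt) 4.335e+04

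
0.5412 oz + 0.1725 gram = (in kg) 0.01552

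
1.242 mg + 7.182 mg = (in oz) 0.0002971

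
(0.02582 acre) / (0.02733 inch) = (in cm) 1.505e+07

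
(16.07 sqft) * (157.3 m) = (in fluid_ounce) 7.941e+06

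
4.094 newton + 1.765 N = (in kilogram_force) 0.5975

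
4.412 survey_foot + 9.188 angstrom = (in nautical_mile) 0.0007261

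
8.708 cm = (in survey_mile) 5.411e-05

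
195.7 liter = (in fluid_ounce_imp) 6888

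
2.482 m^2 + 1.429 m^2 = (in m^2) 3.911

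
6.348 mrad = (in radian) 0.006348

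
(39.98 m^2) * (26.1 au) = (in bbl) 9.819e+14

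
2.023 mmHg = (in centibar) 0.2697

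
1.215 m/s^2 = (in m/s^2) 1.215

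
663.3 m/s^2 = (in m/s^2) 663.3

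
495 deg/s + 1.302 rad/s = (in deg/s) 569.6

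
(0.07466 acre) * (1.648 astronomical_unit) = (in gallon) 1.968e+16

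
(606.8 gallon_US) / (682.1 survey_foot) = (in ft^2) 0.1189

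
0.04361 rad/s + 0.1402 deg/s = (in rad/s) 0.04606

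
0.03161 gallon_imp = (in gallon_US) 0.03796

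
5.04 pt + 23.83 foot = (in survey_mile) 0.004514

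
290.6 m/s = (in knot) 564.9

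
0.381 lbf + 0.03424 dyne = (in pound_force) 0.381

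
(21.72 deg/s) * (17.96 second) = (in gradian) 433.4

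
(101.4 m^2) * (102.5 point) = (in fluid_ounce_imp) 1.29e+05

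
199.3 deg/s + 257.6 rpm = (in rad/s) 30.45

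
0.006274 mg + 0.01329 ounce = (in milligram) 376.8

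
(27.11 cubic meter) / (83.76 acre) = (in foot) 0.0002624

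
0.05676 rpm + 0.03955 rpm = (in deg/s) 0.5779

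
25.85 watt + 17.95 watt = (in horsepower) 0.05874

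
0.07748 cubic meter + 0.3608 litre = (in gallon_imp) 17.12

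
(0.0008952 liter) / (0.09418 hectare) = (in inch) 3.742e-08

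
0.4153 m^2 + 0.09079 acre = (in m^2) 367.8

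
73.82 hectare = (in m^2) 7.382e+05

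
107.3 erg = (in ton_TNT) 2.565e-15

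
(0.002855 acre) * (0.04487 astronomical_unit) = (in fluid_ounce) 2.622e+15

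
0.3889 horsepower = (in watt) 290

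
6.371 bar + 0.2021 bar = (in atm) 6.487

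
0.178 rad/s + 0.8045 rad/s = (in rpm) 9.382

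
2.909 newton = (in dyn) 2.909e+05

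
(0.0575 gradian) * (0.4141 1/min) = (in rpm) 5.953e-05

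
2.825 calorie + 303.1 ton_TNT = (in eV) 7.915e+30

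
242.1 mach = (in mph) 1.844e+05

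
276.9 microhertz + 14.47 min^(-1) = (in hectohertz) 0.002414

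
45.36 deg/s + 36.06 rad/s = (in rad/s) 36.85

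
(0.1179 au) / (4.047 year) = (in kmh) 497.5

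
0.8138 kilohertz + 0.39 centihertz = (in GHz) 8.138e-07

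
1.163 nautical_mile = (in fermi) 2.154e+18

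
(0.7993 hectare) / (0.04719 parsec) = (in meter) 5.489e-12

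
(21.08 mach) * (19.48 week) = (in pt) 2.397e+14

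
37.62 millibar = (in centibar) 3.762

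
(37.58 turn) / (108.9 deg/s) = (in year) 3.939e-06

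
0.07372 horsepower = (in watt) 54.97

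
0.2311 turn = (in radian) 1.452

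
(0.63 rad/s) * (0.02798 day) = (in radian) 1523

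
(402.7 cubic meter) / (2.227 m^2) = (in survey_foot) 593.3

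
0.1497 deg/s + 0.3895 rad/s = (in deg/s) 22.47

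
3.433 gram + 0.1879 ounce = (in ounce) 0.309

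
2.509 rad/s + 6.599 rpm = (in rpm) 30.56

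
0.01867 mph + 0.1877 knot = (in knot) 0.2039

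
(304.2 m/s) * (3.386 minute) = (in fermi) 6.18e+19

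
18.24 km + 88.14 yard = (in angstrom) 1.832e+14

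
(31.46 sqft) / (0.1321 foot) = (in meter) 72.59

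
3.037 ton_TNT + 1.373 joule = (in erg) 1.271e+17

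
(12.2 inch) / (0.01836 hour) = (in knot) 0.009113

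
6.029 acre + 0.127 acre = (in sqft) 2.682e+05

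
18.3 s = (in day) 0.0002118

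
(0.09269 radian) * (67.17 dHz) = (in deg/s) 35.67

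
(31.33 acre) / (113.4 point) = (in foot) 1.04e+07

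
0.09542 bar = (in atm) 0.09417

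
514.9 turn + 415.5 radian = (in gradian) 2.324e+05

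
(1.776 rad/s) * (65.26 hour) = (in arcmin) 1.434e+09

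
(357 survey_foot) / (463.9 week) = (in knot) 7.539e-07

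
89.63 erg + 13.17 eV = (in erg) 89.63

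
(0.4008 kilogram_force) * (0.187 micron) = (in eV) 4.588e+12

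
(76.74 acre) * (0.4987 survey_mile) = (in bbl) 1.568e+09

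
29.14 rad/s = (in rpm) 278.3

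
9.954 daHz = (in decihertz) 995.4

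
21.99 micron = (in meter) 2.199e-05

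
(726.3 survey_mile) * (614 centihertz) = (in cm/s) 7.177e+08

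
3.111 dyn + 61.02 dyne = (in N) 0.0006413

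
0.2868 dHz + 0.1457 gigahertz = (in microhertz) 1.457e+14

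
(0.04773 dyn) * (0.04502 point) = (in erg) 7.581e-05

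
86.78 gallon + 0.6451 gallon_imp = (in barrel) 2.085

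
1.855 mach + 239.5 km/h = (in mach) 2.05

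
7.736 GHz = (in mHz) 7.736e+12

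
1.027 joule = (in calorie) 0.2455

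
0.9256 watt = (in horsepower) 0.001241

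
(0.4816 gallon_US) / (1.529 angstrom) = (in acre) 2946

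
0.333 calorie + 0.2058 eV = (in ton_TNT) 3.33e-10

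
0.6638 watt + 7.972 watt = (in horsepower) 0.01158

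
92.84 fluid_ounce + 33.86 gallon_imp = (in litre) 156.7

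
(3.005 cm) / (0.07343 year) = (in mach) 3.811e-11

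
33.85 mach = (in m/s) 1.153e+04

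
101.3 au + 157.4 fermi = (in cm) 1.515e+15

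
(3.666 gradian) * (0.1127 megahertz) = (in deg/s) 3.718e+05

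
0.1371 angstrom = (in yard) 1.499e-11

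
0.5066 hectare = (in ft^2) 5.453e+04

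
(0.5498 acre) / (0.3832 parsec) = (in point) 5.334e-10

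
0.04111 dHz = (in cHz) 0.4111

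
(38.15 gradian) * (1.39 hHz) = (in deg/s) 4773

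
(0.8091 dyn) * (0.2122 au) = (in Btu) 243.4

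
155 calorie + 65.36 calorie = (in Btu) 0.8739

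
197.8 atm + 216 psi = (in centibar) 2.153e+04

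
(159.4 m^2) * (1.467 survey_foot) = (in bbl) 448.3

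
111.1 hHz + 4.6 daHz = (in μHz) 1.116e+10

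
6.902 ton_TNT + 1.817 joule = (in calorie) 6.902e+09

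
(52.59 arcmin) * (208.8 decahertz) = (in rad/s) 31.94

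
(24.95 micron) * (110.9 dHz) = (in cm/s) 0.02767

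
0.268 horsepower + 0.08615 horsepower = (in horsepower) 0.3541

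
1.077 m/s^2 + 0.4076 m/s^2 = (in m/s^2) 1.485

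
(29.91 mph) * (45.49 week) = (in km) 3.679e+05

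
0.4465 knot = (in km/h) 0.8269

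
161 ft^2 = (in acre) 0.003696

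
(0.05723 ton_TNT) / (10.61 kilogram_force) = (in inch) 9.06e+07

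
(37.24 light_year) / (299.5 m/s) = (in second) 1.176e+15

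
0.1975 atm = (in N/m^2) 2.001e+04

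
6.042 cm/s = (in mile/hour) 0.1352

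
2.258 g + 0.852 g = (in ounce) 0.1097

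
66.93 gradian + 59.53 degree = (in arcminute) 7186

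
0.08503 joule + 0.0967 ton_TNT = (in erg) 4.046e+15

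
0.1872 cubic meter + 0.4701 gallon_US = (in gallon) 49.92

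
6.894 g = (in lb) 0.0152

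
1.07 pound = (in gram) 485.3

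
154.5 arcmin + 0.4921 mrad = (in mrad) 45.43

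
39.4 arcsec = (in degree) 0.01094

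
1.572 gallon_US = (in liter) 5.951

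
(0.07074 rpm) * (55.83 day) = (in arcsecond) 7.371e+09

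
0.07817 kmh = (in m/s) 0.02171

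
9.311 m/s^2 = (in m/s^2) 9.311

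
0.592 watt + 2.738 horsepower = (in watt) 2042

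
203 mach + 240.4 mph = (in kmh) 2.492e+05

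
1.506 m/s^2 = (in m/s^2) 1.506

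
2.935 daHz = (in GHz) 2.935e-08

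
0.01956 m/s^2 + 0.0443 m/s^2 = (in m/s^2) 0.06386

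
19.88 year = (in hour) 1.741e+05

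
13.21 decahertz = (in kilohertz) 0.1321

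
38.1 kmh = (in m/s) 10.58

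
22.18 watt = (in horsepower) 0.02974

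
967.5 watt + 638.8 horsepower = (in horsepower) 640.1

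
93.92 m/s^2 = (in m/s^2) 93.92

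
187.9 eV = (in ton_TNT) 7.195e-27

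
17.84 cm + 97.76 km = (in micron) 9.776e+10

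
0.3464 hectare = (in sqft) 3.729e+04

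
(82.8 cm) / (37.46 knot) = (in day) 4.973e-07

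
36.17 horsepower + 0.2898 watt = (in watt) 2.697e+04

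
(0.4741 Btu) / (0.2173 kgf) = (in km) 0.2347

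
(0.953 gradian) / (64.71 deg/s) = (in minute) 0.0002209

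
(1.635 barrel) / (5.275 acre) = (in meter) 1.218e-05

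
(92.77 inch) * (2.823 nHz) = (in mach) 1.954e-11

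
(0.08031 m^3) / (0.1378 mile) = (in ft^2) 0.003898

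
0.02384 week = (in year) 0.0004572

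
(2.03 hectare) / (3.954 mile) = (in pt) 9043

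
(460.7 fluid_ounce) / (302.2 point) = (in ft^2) 1.376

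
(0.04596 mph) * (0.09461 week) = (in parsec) 3.81e-14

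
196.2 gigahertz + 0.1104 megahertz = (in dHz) 1.962e+12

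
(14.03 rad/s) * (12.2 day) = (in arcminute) 5.084e+10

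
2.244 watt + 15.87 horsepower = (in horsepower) 15.87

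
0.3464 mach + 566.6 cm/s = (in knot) 240.3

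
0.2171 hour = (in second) 781.6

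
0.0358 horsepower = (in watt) 26.7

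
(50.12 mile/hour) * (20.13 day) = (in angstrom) 3.897e+17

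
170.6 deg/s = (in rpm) 28.43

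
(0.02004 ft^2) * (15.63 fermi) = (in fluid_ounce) 9.84e-13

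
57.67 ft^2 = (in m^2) 5.358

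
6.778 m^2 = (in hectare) 0.0006778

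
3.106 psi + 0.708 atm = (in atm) 0.9194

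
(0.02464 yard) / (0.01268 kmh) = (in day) 7.404e-05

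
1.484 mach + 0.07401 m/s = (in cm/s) 5.054e+04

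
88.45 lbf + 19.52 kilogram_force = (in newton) 584.9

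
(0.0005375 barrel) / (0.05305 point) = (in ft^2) 49.15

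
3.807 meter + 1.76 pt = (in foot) 12.49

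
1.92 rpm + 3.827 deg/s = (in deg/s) 15.35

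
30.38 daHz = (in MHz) 0.0003038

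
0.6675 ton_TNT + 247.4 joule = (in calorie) 6.675e+08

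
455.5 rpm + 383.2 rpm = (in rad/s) 87.83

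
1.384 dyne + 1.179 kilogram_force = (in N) 11.56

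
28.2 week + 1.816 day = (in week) 28.46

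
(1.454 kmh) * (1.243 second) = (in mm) 502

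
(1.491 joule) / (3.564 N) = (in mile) 0.00026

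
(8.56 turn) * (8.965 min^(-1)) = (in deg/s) 460.4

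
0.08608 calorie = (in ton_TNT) 8.608e-11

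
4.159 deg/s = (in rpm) 0.6932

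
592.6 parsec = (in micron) 1.829e+25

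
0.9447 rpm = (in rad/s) 0.09893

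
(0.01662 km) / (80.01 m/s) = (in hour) 5.77e-05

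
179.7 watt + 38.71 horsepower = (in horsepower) 38.95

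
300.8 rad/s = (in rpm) 2872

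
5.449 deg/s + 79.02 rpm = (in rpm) 79.93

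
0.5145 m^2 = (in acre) 0.0001271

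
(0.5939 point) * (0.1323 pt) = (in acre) 2.416e-12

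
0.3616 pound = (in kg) 0.164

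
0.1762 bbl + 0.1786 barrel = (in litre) 56.41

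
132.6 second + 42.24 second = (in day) 0.002024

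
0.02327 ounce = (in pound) 0.001454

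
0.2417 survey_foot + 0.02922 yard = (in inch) 3.952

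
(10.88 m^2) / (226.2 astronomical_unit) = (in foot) 1.055e-12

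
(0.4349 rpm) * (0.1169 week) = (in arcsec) 6.642e+08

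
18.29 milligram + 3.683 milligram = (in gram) 0.02197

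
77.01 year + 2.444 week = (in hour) 6.75e+05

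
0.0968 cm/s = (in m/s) 0.000968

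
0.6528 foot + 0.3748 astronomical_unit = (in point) 1.589e+14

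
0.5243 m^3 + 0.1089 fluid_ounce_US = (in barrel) 3.298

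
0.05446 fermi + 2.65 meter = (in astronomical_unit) 1.771e-11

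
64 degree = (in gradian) 71.11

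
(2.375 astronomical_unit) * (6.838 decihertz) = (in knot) 4.723e+11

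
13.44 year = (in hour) 1.177e+05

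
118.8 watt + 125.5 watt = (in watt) 244.3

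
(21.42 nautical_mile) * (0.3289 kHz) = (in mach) 3.832e+04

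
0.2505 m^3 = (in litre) 250.5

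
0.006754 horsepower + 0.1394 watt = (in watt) 5.176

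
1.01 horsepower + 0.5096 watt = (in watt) 753.7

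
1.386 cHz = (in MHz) 1.386e-08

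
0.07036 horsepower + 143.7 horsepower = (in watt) 1.072e+05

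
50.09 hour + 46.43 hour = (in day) 4.022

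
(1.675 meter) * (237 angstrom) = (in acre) 9.809e-12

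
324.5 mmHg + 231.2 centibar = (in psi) 39.81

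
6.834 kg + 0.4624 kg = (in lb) 16.09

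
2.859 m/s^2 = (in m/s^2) 2.859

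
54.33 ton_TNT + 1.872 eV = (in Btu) 2.155e+08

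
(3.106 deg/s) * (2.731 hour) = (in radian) 533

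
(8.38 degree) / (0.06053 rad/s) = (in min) 0.04027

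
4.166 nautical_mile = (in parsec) 2.5e-13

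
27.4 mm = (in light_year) 2.896e-18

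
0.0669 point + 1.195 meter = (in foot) 3.921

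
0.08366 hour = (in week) 0.000498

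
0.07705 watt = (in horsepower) 0.0001033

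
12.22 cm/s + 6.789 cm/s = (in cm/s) 19.01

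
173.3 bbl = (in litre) 2.755e+04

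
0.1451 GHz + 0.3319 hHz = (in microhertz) 1.451e+14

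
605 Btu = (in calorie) 1.526e+05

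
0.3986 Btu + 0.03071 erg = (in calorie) 100.5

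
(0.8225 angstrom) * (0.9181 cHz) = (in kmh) 2.718e-12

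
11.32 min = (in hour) 0.1887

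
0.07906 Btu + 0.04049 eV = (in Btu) 0.07906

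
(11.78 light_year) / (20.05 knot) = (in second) 1.08e+16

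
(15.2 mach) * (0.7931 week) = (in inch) 9.774e+10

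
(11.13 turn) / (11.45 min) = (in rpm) 0.9721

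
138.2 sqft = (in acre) 0.003173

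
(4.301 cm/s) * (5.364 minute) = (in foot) 45.41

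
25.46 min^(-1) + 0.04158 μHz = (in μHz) 4.243e+05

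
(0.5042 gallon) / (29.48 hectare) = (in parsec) 2.098e-25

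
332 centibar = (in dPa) 3.32e+06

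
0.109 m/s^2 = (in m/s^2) 0.109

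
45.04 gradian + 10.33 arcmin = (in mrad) 710.5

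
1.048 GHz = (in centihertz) 1.048e+11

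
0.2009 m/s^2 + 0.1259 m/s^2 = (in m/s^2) 0.3268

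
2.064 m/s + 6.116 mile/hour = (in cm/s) 479.8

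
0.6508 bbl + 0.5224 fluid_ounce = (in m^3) 0.1035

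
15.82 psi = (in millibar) 1091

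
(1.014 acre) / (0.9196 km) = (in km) 0.004462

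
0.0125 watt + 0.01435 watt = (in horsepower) 3.601e-05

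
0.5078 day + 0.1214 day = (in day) 0.6292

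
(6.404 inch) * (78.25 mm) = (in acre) 3.145e-06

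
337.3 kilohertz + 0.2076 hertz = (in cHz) 3.373e+07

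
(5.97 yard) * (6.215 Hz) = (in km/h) 122.1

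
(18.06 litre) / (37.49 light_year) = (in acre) 1.258e-23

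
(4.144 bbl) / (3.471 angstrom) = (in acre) 4.69e+05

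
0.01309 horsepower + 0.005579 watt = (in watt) 9.767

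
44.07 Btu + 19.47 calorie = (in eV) 2.907e+23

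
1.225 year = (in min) 6.439e+05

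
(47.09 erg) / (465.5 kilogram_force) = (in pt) 2.924e-06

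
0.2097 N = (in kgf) 0.02138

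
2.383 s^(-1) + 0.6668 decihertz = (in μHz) 2.45e+06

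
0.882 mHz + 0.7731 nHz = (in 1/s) 0.000882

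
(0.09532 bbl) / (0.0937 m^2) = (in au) 1.081e-12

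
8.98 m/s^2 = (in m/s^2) 8.98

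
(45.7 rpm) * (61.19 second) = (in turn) 46.61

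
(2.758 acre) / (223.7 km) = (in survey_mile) 3.1e-05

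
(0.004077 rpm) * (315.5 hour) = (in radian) 484.9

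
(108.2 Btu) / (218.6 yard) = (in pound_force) 128.4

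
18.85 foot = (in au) 3.841e-11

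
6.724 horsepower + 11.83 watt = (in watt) 5026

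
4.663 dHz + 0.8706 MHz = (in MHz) 0.8706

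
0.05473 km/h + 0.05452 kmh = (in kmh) 0.1092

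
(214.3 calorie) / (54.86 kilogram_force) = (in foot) 5.468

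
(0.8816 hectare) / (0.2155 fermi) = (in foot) 1.342e+20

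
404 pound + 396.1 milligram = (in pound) 404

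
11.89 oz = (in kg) 0.3371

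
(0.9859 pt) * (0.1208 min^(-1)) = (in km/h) 2.521e-06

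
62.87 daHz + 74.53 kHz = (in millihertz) 7.516e+07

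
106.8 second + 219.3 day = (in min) 3.158e+05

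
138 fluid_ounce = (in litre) 4.081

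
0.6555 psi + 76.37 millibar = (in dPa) 1.216e+05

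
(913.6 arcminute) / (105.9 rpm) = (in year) 7.599e-10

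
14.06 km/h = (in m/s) 3.906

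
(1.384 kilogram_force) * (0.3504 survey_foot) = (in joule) 1.45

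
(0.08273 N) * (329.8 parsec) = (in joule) 8.419e+17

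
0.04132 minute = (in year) 7.861e-08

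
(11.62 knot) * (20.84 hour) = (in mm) 4.485e+08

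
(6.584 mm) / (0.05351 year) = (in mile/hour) 8.728e-09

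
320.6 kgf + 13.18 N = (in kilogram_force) 321.9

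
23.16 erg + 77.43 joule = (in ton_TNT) 1.851e-08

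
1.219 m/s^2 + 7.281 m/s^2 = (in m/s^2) 8.5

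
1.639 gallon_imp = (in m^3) 0.007451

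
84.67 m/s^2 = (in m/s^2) 84.67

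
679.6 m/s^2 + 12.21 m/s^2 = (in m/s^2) 691.8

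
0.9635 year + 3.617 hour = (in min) 5.066e+05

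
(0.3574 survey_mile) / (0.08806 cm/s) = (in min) 1.089e+04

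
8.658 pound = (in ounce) 138.5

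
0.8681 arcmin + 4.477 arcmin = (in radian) 0.001555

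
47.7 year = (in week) 2487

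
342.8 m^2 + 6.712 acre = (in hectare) 2.751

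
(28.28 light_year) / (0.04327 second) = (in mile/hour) 1.383e+19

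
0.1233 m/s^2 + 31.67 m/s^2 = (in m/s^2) 31.79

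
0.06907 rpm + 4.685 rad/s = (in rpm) 44.81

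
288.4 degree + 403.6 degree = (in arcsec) 2.491e+06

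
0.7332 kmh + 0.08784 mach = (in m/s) 30.11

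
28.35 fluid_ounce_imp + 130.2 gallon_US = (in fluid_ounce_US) 1.669e+04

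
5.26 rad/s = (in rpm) 50.23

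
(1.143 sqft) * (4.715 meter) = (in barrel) 3.149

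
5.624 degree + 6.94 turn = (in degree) 2504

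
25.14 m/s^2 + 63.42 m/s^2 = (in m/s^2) 88.56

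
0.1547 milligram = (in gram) 0.0001547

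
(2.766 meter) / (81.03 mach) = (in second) 0.0001003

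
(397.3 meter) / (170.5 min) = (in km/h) 0.1398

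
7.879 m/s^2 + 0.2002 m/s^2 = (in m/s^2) 8.079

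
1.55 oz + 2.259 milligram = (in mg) 4.394e+04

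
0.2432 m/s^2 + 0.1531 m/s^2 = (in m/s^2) 0.3963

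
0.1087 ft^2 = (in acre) 2.495e-06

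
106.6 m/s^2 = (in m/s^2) 106.6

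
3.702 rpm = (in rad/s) 0.3877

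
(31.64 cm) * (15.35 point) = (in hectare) 1.713e-07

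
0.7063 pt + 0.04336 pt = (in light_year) 2.795e-20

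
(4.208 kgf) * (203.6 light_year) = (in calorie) 1.9e+19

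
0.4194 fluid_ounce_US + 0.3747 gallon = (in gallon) 0.378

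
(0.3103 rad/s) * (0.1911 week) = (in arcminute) 1.233e+08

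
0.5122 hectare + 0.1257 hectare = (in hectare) 0.6379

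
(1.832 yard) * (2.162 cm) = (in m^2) 0.03622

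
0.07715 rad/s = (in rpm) 0.7367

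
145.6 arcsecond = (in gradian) 0.04494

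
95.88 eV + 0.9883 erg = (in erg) 0.9883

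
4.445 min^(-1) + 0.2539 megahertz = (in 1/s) 2.539e+05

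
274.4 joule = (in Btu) 0.2601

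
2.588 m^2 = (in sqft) 27.86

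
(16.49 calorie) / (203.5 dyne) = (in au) 2.266e-07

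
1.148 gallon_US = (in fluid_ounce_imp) 152.9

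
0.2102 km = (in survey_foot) 689.6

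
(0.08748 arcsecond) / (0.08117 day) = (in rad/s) 6.047e-11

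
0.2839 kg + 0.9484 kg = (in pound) 2.717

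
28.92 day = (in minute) 4.164e+04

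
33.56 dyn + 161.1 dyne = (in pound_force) 0.0004376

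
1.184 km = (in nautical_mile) 0.6393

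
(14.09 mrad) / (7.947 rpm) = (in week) 2.799e-08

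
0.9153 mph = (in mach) 0.001202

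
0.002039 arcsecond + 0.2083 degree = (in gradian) 0.2314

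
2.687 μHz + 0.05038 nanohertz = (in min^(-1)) 0.0001612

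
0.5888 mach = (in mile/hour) 448.5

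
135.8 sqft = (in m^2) 12.62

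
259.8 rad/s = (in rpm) 2481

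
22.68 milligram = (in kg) 2.268e-05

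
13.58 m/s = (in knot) 26.4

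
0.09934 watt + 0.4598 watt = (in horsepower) 0.0007498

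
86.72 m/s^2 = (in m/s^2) 86.72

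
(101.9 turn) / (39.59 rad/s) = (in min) 0.2695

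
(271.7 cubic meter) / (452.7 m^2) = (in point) 1701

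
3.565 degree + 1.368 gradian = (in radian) 0.08371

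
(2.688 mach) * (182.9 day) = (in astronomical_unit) 0.09668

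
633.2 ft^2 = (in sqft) 633.2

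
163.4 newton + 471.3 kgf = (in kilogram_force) 488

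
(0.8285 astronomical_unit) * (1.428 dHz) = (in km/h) 6.372e+10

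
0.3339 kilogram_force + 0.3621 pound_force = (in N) 4.885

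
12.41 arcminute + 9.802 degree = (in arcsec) 3.603e+04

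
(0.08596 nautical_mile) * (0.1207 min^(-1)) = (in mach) 0.0009405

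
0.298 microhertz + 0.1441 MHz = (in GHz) 0.0001441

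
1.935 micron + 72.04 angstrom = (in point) 0.005505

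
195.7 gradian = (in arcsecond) 6.341e+05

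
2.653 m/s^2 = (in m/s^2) 2.653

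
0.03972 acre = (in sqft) 1730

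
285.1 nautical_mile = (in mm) 5.28e+08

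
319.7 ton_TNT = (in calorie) 3.197e+11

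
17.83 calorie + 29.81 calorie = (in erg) 1.993e+09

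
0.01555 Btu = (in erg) 1.641e+08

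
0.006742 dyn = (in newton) 6.742e-08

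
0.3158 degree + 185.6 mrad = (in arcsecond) 3.942e+04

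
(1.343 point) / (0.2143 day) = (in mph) 5.724e-08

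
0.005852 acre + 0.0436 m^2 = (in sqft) 255.4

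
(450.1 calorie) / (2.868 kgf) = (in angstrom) 6.696e+11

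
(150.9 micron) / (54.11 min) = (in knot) 9.035e-08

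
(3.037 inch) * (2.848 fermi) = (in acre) 5.429e-20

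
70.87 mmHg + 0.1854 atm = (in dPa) 2.823e+05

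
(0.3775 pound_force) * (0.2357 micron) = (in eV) 2.47e+12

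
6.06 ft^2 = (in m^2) 0.563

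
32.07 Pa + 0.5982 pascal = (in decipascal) 326.7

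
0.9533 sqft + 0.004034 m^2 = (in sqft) 0.9967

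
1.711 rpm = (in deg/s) 10.27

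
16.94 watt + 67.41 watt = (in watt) 84.35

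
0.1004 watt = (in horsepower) 0.0001346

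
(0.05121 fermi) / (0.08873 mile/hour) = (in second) 1.291e-15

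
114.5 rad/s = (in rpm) 1093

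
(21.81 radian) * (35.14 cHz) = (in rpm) 73.19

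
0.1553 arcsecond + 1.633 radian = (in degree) 93.56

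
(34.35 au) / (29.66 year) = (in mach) 16.13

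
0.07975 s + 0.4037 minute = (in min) 0.405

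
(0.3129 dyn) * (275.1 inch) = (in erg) 218.6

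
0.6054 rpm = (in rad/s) 0.0634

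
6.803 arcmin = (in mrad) 1.979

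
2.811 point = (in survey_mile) 6.162e-07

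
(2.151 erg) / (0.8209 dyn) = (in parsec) 8.492e-19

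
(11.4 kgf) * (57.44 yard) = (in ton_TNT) 1.403e-06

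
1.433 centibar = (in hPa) 14.33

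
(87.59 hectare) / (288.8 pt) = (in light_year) 9.087e-10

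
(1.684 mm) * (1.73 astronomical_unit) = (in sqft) 4.691e+09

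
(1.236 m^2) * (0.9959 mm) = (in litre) 1.231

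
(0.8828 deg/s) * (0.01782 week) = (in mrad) 1.661e+05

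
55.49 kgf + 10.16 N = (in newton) 554.3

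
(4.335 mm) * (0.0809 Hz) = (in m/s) 0.0003507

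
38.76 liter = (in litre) 38.76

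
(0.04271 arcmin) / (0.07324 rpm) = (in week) 2.678e-09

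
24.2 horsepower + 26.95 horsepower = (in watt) 3.814e+04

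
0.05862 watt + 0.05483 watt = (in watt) 0.1134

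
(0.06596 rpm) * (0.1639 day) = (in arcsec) 2.018e+07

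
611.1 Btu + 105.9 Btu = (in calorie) 1.808e+05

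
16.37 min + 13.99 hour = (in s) 5.135e+04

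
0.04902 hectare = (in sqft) 5276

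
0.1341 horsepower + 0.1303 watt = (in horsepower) 0.1343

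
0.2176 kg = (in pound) 0.4797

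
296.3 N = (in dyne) 2.963e+07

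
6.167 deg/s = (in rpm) 1.028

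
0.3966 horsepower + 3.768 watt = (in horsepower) 0.4017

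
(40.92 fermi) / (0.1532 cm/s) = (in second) 2.671e-11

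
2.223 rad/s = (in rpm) 21.23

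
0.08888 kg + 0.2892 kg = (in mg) 3.781e+05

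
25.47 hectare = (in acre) 62.94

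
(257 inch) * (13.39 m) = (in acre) 0.0216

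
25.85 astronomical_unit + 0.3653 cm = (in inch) 1.522e+14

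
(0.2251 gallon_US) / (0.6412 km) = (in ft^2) 1.43e-05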